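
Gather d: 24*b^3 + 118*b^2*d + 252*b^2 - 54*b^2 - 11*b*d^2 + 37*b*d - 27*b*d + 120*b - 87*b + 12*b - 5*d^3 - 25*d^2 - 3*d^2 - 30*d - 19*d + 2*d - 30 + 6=24*b^3 + 198*b^2 + 45*b - 5*d^3 + d^2*(-11*b - 28) + d*(118*b^2 + 10*b - 47) - 24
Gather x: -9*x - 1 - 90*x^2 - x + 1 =-90*x^2 - 10*x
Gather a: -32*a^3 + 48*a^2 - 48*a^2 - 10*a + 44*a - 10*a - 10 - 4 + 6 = -32*a^3 + 24*a - 8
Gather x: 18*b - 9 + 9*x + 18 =18*b + 9*x + 9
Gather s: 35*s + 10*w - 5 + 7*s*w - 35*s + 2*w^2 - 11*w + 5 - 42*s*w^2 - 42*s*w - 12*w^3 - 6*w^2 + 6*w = s*(-42*w^2 - 35*w) - 12*w^3 - 4*w^2 + 5*w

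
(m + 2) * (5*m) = 5*m^2 + 10*m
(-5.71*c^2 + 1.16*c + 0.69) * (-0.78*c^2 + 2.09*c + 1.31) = 4.4538*c^4 - 12.8387*c^3 - 5.5939*c^2 + 2.9617*c + 0.9039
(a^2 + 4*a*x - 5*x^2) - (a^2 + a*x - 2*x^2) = 3*a*x - 3*x^2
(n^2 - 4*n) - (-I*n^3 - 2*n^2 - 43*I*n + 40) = I*n^3 + 3*n^2 - 4*n + 43*I*n - 40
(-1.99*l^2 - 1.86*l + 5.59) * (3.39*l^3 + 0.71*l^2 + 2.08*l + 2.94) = -6.7461*l^5 - 7.7183*l^4 + 13.4903*l^3 - 5.7505*l^2 + 6.1588*l + 16.4346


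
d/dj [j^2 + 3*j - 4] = 2*j + 3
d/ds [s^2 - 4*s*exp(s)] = -4*s*exp(s) + 2*s - 4*exp(s)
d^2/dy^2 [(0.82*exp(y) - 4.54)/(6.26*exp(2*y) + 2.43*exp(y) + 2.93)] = (32.133832*exp(4*y) - 724.120492*exp(3*y) - 297.426372*exp(2*y) + 300.440524*exp(y) + 39.363964)*exp(y)/(245.314376*exp(6*y) + 285.677604*exp(5*y) + 455.353026*exp(4*y) + 281.772351*exp(3*y) + 213.128493*exp(2*y) + 62.583921*exp(y) + 25.153757)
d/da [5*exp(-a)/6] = -5*exp(-a)/6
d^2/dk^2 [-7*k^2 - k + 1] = -14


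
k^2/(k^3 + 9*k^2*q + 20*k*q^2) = k/(k^2 + 9*k*q + 20*q^2)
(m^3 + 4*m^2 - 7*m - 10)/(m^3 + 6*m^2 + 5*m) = (m - 2)/m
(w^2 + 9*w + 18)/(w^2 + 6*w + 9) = (w + 6)/(w + 3)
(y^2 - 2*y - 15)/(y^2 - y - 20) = (y + 3)/(y + 4)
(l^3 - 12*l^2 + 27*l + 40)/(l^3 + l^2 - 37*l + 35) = (l^2 - 7*l - 8)/(l^2 + 6*l - 7)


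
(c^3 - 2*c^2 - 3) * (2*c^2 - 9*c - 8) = 2*c^5 - 13*c^4 + 10*c^3 + 10*c^2 + 27*c + 24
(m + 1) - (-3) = m + 4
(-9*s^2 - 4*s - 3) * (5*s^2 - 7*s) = -45*s^4 + 43*s^3 + 13*s^2 + 21*s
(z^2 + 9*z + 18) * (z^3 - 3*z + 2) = z^5 + 9*z^4 + 15*z^3 - 25*z^2 - 36*z + 36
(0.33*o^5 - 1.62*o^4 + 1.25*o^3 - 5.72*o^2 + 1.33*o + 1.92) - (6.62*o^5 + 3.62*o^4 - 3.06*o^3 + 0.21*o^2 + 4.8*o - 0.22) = -6.29*o^5 - 5.24*o^4 + 4.31*o^3 - 5.93*o^2 - 3.47*o + 2.14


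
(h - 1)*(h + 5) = h^2 + 4*h - 5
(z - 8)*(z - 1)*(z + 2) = z^3 - 7*z^2 - 10*z + 16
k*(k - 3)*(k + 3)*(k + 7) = k^4 + 7*k^3 - 9*k^2 - 63*k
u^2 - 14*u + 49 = (u - 7)^2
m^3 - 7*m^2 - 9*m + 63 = (m - 7)*(m - 3)*(m + 3)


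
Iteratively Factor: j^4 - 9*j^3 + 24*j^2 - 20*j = (j - 5)*(j^3 - 4*j^2 + 4*j) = (j - 5)*(j - 2)*(j^2 - 2*j) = j*(j - 5)*(j - 2)*(j - 2)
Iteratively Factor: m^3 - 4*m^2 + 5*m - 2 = (m - 2)*(m^2 - 2*m + 1) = (m - 2)*(m - 1)*(m - 1)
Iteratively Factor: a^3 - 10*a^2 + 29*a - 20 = (a - 1)*(a^2 - 9*a + 20) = (a - 4)*(a - 1)*(a - 5)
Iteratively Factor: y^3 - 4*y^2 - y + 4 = (y - 4)*(y^2 - 1) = (y - 4)*(y - 1)*(y + 1)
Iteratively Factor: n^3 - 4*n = (n)*(n^2 - 4) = n*(n + 2)*(n - 2)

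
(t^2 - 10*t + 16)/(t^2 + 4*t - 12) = (t - 8)/(t + 6)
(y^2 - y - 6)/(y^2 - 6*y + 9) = (y + 2)/(y - 3)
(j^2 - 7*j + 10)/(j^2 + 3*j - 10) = (j - 5)/(j + 5)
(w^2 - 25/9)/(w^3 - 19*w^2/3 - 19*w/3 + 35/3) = (w - 5/3)/(w^2 - 8*w + 7)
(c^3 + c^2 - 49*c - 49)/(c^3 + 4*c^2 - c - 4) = (c^2 - 49)/(c^2 + 3*c - 4)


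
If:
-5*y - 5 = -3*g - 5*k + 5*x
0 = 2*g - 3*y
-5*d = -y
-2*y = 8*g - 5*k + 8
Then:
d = y/5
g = 3*y/2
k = 14*y/5 + 8/5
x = 27*y/10 + 3/5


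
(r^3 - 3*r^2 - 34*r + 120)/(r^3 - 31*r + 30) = (r - 4)/(r - 1)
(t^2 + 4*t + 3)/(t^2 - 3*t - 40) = (t^2 + 4*t + 3)/(t^2 - 3*t - 40)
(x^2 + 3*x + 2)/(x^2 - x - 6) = (x + 1)/(x - 3)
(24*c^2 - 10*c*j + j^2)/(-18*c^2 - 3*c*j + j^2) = (-4*c + j)/(3*c + j)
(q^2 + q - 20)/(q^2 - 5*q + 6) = (q^2 + q - 20)/(q^2 - 5*q + 6)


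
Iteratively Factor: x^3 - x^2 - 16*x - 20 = (x + 2)*(x^2 - 3*x - 10) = (x + 2)^2*(x - 5)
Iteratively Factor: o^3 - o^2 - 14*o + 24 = (o - 3)*(o^2 + 2*o - 8) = (o - 3)*(o - 2)*(o + 4)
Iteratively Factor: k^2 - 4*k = (k - 4)*(k)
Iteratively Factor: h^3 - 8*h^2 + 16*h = (h - 4)*(h^2 - 4*h) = (h - 4)^2*(h)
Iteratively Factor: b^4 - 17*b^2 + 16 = (b - 1)*(b^3 + b^2 - 16*b - 16) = (b - 4)*(b - 1)*(b^2 + 5*b + 4) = (b - 4)*(b - 1)*(b + 4)*(b + 1)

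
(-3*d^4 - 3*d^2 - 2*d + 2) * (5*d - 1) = -15*d^5 + 3*d^4 - 15*d^3 - 7*d^2 + 12*d - 2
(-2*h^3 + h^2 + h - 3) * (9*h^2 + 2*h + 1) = -18*h^5 + 5*h^4 + 9*h^3 - 24*h^2 - 5*h - 3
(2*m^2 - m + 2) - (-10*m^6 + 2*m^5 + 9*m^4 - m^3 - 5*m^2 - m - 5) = 10*m^6 - 2*m^5 - 9*m^4 + m^3 + 7*m^2 + 7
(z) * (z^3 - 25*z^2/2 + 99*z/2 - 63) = z^4 - 25*z^3/2 + 99*z^2/2 - 63*z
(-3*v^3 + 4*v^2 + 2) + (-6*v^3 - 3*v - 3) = -9*v^3 + 4*v^2 - 3*v - 1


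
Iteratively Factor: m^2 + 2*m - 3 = (m - 1)*(m + 3)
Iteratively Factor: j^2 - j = (j - 1)*(j)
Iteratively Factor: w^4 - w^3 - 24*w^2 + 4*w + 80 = (w + 2)*(w^3 - 3*w^2 - 18*w + 40) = (w + 2)*(w + 4)*(w^2 - 7*w + 10) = (w - 2)*(w + 2)*(w + 4)*(w - 5)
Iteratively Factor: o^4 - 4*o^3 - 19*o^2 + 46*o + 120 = (o - 5)*(o^3 + o^2 - 14*o - 24) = (o - 5)*(o - 4)*(o^2 + 5*o + 6) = (o - 5)*(o - 4)*(o + 3)*(o + 2)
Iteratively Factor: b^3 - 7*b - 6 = (b + 1)*(b^2 - b - 6) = (b + 1)*(b + 2)*(b - 3)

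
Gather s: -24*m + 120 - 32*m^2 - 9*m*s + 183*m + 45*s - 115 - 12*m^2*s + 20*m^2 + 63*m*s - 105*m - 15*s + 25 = -12*m^2 + 54*m + s*(-12*m^2 + 54*m + 30) + 30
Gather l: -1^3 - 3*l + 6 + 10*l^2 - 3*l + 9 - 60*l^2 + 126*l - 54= -50*l^2 + 120*l - 40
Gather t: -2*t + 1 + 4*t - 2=2*t - 1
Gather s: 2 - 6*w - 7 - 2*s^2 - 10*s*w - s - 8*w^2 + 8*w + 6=-2*s^2 + s*(-10*w - 1) - 8*w^2 + 2*w + 1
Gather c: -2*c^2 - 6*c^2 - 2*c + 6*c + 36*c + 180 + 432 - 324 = -8*c^2 + 40*c + 288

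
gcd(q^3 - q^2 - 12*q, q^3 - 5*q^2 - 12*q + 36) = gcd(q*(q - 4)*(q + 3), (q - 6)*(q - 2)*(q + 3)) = q + 3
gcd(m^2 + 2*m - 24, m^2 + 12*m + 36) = m + 6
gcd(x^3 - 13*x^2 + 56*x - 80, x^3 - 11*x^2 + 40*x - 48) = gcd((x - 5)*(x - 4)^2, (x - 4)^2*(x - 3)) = x^2 - 8*x + 16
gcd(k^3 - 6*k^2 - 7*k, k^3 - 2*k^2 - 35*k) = k^2 - 7*k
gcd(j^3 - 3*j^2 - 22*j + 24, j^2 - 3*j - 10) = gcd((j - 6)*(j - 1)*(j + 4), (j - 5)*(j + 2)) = 1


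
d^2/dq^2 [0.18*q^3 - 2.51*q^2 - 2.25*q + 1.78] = 1.08*q - 5.02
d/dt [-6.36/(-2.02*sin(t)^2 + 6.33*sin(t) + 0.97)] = (40.2588 - 25.6944*sin(t))*cos(t)/(-2.02*sin(t)^2 + 6.33*sin(t) + 0.97)^2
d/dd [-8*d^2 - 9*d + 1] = -16*d - 9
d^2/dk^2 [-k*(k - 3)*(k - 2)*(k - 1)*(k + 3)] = -20*k^3 + 36*k^2 + 42*k - 54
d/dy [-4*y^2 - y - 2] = -8*y - 1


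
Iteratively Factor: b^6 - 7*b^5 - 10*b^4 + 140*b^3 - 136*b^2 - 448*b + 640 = (b - 5)*(b^5 - 2*b^4 - 20*b^3 + 40*b^2 + 64*b - 128) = (b - 5)*(b + 4)*(b^4 - 6*b^3 + 4*b^2 + 24*b - 32) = (b - 5)*(b - 4)*(b + 4)*(b^3 - 2*b^2 - 4*b + 8) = (b - 5)*(b - 4)*(b - 2)*(b + 4)*(b^2 - 4) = (b - 5)*(b - 4)*(b - 2)^2*(b + 4)*(b + 2)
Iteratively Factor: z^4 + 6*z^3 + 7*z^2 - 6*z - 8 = (z - 1)*(z^3 + 7*z^2 + 14*z + 8) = (z - 1)*(z + 4)*(z^2 + 3*z + 2) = (z - 1)*(z + 2)*(z + 4)*(z + 1)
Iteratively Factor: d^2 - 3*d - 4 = (d + 1)*(d - 4)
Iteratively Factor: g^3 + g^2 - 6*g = (g + 3)*(g^2 - 2*g) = (g - 2)*(g + 3)*(g)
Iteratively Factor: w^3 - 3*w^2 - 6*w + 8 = (w - 1)*(w^2 - 2*w - 8) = (w - 4)*(w - 1)*(w + 2)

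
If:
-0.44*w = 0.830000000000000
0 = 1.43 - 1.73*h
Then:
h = 0.83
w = -1.89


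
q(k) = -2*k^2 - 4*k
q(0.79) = -4.41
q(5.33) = -78.14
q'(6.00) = -28.00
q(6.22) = -102.26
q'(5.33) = -25.32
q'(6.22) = -28.88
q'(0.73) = -6.92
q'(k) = -4*k - 4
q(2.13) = -17.59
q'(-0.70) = -1.20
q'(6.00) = -28.00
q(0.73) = -3.99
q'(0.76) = -7.04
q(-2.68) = -3.64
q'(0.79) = -7.16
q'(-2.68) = 6.72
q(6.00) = -96.00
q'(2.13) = -12.52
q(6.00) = -96.00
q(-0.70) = 1.82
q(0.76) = -4.20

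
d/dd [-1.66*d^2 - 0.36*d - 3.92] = -3.32*d - 0.36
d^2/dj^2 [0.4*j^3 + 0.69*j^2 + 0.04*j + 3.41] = 2.4*j + 1.38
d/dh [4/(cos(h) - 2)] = 4*sin(h)/(cos(h) - 2)^2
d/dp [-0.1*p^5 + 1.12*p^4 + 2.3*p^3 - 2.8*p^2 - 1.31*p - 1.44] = -0.5*p^4 + 4.48*p^3 + 6.9*p^2 - 5.6*p - 1.31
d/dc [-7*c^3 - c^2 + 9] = c*(-21*c - 2)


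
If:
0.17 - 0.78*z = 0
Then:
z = 0.22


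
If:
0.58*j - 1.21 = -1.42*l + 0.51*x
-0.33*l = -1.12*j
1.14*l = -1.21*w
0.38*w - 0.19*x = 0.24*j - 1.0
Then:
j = 0.42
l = 1.42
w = -1.34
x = 2.06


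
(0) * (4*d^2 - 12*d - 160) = 0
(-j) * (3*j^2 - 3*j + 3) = -3*j^3 + 3*j^2 - 3*j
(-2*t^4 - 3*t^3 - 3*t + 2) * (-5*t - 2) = 10*t^5 + 19*t^4 + 6*t^3 + 15*t^2 - 4*t - 4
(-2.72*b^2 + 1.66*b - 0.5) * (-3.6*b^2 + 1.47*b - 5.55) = 9.792*b^4 - 9.9744*b^3 + 19.3362*b^2 - 9.948*b + 2.775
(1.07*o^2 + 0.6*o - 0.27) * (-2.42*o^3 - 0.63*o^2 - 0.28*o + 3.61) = -2.5894*o^5 - 2.1261*o^4 - 0.0242000000000001*o^3 + 3.8648*o^2 + 2.2416*o - 0.9747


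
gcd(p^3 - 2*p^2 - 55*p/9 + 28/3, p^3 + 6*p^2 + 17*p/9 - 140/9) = p^2 + p - 28/9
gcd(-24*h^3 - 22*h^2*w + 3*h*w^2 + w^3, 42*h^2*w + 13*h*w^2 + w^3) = 6*h + w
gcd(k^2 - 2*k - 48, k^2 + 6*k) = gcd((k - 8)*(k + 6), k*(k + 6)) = k + 6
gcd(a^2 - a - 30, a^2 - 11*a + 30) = a - 6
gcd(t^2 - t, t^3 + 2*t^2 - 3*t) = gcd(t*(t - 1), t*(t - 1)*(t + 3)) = t^2 - t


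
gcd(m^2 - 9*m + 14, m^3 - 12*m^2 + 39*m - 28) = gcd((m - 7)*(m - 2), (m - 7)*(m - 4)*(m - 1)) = m - 7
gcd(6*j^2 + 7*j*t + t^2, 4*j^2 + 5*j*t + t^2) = j + t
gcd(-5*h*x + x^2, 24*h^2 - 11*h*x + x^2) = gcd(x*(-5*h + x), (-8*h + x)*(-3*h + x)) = 1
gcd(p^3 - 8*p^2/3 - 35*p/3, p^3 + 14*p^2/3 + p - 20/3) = 1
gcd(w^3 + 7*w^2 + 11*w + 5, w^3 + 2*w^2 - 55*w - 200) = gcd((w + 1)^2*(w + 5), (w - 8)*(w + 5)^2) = w + 5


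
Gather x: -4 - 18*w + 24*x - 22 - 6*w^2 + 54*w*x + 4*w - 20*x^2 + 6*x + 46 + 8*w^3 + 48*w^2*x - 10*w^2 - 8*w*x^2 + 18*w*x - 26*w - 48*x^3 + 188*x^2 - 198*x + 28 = 8*w^3 - 16*w^2 - 40*w - 48*x^3 + x^2*(168 - 8*w) + x*(48*w^2 + 72*w - 168) + 48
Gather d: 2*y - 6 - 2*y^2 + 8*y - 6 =-2*y^2 + 10*y - 12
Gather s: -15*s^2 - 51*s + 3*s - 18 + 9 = -15*s^2 - 48*s - 9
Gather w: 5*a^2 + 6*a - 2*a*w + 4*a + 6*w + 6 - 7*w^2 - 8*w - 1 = 5*a^2 + 10*a - 7*w^2 + w*(-2*a - 2) + 5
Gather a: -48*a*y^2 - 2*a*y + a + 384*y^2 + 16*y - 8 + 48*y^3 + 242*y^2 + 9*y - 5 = a*(-48*y^2 - 2*y + 1) + 48*y^3 + 626*y^2 + 25*y - 13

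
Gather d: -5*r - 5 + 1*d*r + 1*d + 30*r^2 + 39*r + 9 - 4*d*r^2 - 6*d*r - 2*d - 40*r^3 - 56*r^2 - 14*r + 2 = d*(-4*r^2 - 5*r - 1) - 40*r^3 - 26*r^2 + 20*r + 6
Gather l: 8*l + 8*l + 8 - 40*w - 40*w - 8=16*l - 80*w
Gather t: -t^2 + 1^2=1 - t^2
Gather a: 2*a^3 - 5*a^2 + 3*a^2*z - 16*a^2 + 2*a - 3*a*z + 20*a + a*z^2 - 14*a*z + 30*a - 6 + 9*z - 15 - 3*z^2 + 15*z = 2*a^3 + a^2*(3*z - 21) + a*(z^2 - 17*z + 52) - 3*z^2 + 24*z - 21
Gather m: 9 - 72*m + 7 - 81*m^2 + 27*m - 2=-81*m^2 - 45*m + 14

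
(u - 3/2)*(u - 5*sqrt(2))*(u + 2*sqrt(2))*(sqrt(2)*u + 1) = sqrt(2)*u^4 - 5*u^3 - 3*sqrt(2)*u^3/2 - 23*sqrt(2)*u^2 + 15*u^2/2 - 20*u + 69*sqrt(2)*u/2 + 30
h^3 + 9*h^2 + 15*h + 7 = (h + 1)^2*(h + 7)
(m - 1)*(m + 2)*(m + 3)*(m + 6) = m^4 + 10*m^3 + 25*m^2 - 36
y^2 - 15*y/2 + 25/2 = (y - 5)*(y - 5/2)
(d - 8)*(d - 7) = d^2 - 15*d + 56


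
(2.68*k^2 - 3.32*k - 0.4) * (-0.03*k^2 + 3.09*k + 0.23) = -0.0804*k^4 + 8.3808*k^3 - 9.6304*k^2 - 1.9996*k - 0.092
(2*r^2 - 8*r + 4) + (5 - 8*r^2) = -6*r^2 - 8*r + 9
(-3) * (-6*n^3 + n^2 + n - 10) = 18*n^3 - 3*n^2 - 3*n + 30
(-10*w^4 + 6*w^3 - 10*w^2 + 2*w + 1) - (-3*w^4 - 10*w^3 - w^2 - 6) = -7*w^4 + 16*w^3 - 9*w^2 + 2*w + 7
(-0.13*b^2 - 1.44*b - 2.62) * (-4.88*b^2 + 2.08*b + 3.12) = 0.6344*b^4 + 6.7568*b^3 + 9.3848*b^2 - 9.9424*b - 8.1744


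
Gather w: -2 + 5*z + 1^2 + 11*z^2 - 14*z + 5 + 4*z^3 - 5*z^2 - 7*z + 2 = 4*z^3 + 6*z^2 - 16*z + 6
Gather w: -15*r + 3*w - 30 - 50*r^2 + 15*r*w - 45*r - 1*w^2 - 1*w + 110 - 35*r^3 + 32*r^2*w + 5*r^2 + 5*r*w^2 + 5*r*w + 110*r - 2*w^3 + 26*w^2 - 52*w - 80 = -35*r^3 - 45*r^2 + 50*r - 2*w^3 + w^2*(5*r + 25) + w*(32*r^2 + 20*r - 50)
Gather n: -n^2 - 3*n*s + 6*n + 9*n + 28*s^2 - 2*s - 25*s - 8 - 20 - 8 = -n^2 + n*(15 - 3*s) + 28*s^2 - 27*s - 36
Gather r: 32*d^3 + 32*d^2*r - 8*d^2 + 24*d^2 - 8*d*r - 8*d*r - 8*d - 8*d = 32*d^3 + 16*d^2 - 16*d + r*(32*d^2 - 16*d)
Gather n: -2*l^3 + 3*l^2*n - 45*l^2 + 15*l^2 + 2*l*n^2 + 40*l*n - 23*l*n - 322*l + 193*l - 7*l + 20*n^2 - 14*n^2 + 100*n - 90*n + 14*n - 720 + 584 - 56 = -2*l^3 - 30*l^2 - 136*l + n^2*(2*l + 6) + n*(3*l^2 + 17*l + 24) - 192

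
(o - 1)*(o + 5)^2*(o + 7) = o^4 + 16*o^3 + 78*o^2 + 80*o - 175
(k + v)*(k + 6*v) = k^2 + 7*k*v + 6*v^2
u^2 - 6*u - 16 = (u - 8)*(u + 2)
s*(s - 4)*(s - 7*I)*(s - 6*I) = s^4 - 4*s^3 - 13*I*s^3 - 42*s^2 + 52*I*s^2 + 168*s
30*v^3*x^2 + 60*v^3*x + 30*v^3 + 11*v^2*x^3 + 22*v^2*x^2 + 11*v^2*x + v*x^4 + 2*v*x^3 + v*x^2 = (5*v + x)*(6*v + x)*(x + 1)*(v*x + v)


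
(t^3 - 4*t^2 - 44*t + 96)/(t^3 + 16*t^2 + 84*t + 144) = (t^2 - 10*t + 16)/(t^2 + 10*t + 24)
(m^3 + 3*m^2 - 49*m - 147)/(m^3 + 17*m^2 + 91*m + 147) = (m - 7)/(m + 7)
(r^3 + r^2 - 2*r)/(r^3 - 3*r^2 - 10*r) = (r - 1)/(r - 5)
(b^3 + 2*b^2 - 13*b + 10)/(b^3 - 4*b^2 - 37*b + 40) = (b - 2)/(b - 8)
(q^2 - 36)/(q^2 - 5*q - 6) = (q + 6)/(q + 1)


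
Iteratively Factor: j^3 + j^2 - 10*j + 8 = (j - 2)*(j^2 + 3*j - 4) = (j - 2)*(j - 1)*(j + 4)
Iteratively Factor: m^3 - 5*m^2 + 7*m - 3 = (m - 1)*(m^2 - 4*m + 3) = (m - 3)*(m - 1)*(m - 1)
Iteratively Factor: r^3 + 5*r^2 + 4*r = (r)*(r^2 + 5*r + 4) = r*(r + 4)*(r + 1)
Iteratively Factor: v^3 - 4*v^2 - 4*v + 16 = (v - 4)*(v^2 - 4) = (v - 4)*(v + 2)*(v - 2)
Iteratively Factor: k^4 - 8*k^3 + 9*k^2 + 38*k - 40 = (k - 4)*(k^3 - 4*k^2 - 7*k + 10) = (k - 5)*(k - 4)*(k^2 + k - 2) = (k - 5)*(k - 4)*(k + 2)*(k - 1)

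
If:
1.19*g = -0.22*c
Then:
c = -5.40909090909091*g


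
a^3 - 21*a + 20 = (a - 4)*(a - 1)*(a + 5)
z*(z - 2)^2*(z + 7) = z^4 + 3*z^3 - 24*z^2 + 28*z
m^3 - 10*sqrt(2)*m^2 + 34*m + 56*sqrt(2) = (m - 7*sqrt(2))*(m - 4*sqrt(2))*(m + sqrt(2))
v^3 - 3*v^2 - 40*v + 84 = (v - 7)*(v - 2)*(v + 6)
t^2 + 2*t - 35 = (t - 5)*(t + 7)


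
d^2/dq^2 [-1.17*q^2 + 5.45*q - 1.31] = -2.34000000000000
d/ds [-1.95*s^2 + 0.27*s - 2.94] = 0.27 - 3.9*s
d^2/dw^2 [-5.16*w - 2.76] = 0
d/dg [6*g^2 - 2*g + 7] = 12*g - 2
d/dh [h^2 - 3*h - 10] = 2*h - 3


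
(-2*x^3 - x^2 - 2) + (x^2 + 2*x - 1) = -2*x^3 + 2*x - 3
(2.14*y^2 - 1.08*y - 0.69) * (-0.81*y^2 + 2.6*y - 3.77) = -1.7334*y^4 + 6.4388*y^3 - 10.3169*y^2 + 2.2776*y + 2.6013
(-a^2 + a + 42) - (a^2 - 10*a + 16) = -2*a^2 + 11*a + 26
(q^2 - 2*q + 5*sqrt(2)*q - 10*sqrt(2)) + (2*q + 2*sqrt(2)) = q^2 + 5*sqrt(2)*q - 8*sqrt(2)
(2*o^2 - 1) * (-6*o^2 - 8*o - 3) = -12*o^4 - 16*o^3 + 8*o + 3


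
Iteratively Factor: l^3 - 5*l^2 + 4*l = (l)*(l^2 - 5*l + 4) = l*(l - 4)*(l - 1)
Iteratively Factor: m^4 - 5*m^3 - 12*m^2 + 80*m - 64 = (m + 4)*(m^3 - 9*m^2 + 24*m - 16) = (m - 1)*(m + 4)*(m^2 - 8*m + 16) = (m - 4)*(m - 1)*(m + 4)*(m - 4)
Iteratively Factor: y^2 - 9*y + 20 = (y - 5)*(y - 4)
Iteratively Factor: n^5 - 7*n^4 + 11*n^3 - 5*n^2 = (n - 5)*(n^4 - 2*n^3 + n^2) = n*(n - 5)*(n^3 - 2*n^2 + n) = n^2*(n - 5)*(n^2 - 2*n + 1) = n^2*(n - 5)*(n - 1)*(n - 1)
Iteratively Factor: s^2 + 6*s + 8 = (s + 2)*(s + 4)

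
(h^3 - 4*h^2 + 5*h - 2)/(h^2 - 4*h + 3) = (h^2 - 3*h + 2)/(h - 3)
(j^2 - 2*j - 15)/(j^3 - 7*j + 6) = (j - 5)/(j^2 - 3*j + 2)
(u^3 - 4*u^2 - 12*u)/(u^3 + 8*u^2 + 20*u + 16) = u*(u - 6)/(u^2 + 6*u + 8)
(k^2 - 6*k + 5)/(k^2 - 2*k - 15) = (k - 1)/(k + 3)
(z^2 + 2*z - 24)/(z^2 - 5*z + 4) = (z + 6)/(z - 1)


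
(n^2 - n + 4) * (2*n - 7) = 2*n^3 - 9*n^2 + 15*n - 28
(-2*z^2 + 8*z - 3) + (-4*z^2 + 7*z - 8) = -6*z^2 + 15*z - 11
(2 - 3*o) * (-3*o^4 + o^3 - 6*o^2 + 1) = 9*o^5 - 9*o^4 + 20*o^3 - 12*o^2 - 3*o + 2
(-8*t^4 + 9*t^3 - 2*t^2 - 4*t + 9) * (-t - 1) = 8*t^5 - t^4 - 7*t^3 + 6*t^2 - 5*t - 9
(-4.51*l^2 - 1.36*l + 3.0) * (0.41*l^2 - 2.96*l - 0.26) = -1.8491*l^4 + 12.792*l^3 + 6.4282*l^2 - 8.5264*l - 0.78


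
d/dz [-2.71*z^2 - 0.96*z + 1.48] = -5.42*z - 0.96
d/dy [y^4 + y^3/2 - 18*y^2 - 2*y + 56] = 4*y^3 + 3*y^2/2 - 36*y - 2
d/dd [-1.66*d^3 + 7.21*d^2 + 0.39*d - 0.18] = -4.98*d^2 + 14.42*d + 0.39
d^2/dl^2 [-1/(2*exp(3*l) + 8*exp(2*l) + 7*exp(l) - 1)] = (-2*(6*exp(2*l) + 16*exp(l) + 7)^2*exp(l) + (18*exp(2*l) + 32*exp(l) + 7)*(2*exp(3*l) + 8*exp(2*l) + 7*exp(l) - 1))*exp(l)/(2*exp(3*l) + 8*exp(2*l) + 7*exp(l) - 1)^3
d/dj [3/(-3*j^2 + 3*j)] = (2*j - 1)/(j^2*(j - 1)^2)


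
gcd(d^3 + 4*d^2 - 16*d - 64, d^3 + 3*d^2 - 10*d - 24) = d + 4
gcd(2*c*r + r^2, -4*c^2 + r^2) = 2*c + r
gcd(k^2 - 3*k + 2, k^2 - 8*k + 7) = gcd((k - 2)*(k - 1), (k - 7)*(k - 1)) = k - 1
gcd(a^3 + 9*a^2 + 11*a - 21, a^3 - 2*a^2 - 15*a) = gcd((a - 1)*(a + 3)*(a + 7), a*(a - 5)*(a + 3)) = a + 3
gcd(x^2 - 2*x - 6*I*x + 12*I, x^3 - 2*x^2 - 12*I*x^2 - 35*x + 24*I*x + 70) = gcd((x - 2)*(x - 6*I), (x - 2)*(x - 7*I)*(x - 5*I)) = x - 2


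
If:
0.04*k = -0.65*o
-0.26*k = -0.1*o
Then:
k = 0.00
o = 0.00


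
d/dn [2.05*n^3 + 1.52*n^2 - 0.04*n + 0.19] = 6.15*n^2 + 3.04*n - 0.04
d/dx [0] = 0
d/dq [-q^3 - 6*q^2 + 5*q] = -3*q^2 - 12*q + 5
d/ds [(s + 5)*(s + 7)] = 2*s + 12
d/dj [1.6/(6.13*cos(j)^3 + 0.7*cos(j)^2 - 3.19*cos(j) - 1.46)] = (29.424*cos(j)^2 + 2.24*cos(j) - 5.104)*sin(j)/(6.13*cos(j)^3 + 0.7*cos(j)^2 - 3.19*cos(j) - 1.46)^2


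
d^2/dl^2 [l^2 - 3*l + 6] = 2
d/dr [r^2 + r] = 2*r + 1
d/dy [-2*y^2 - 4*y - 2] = -4*y - 4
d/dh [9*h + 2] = 9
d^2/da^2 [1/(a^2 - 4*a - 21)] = 2*(a^2 - 4*a - 4*(a - 2)^2 - 21)/(-a^2 + 4*a + 21)^3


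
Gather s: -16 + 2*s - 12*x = 2*s - 12*x - 16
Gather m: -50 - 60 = -110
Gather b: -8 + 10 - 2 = 0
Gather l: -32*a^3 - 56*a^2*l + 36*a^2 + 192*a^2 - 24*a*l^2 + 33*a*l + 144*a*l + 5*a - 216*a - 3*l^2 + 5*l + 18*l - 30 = -32*a^3 + 228*a^2 - 211*a + l^2*(-24*a - 3) + l*(-56*a^2 + 177*a + 23) - 30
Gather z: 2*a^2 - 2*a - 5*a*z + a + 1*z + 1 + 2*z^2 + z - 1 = 2*a^2 - a + 2*z^2 + z*(2 - 5*a)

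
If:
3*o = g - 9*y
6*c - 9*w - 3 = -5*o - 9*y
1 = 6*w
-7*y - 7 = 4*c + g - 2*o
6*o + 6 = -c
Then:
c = 1236/289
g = -603/34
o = -495/289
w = 1/6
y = -809/578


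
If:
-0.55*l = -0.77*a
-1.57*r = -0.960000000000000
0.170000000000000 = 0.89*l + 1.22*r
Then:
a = -0.46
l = -0.65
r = 0.61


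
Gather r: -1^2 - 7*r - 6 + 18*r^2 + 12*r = 18*r^2 + 5*r - 7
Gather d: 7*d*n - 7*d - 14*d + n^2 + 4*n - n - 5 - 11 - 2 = d*(7*n - 21) + n^2 + 3*n - 18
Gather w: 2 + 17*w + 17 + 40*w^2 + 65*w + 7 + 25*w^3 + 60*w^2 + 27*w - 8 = 25*w^3 + 100*w^2 + 109*w + 18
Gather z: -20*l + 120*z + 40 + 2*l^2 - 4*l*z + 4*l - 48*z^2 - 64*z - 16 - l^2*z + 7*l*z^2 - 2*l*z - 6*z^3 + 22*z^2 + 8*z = 2*l^2 - 16*l - 6*z^3 + z^2*(7*l - 26) + z*(-l^2 - 6*l + 64) + 24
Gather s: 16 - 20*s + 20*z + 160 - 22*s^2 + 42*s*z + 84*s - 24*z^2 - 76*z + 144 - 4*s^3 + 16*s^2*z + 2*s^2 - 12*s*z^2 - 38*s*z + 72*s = -4*s^3 + s^2*(16*z - 20) + s*(-12*z^2 + 4*z + 136) - 24*z^2 - 56*z + 320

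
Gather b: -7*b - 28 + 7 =-7*b - 21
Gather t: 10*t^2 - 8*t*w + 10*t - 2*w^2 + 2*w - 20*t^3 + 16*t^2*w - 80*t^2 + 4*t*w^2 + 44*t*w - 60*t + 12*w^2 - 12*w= -20*t^3 + t^2*(16*w - 70) + t*(4*w^2 + 36*w - 50) + 10*w^2 - 10*w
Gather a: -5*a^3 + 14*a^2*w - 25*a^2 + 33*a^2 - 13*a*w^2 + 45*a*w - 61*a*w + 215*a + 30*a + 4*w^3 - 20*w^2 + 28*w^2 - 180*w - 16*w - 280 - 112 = -5*a^3 + a^2*(14*w + 8) + a*(-13*w^2 - 16*w + 245) + 4*w^3 + 8*w^2 - 196*w - 392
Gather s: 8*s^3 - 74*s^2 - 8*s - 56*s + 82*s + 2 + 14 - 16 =8*s^3 - 74*s^2 + 18*s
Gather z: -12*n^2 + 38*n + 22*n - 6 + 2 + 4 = -12*n^2 + 60*n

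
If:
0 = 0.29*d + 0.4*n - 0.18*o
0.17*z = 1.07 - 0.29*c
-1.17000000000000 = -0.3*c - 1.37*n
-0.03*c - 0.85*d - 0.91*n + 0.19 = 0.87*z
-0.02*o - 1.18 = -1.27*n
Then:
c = 0.29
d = -6.57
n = 0.79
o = -8.82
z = 5.80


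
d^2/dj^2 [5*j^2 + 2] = 10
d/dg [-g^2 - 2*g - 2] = -2*g - 2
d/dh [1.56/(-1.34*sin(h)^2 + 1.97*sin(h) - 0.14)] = (4.1808*sin(h) - 3.0732)*cos(h)/(1.34*sin(h)^2 - 1.97*sin(h) + 0.14)^2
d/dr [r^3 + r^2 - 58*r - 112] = 3*r^2 + 2*r - 58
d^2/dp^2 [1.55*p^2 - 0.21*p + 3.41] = 3.10000000000000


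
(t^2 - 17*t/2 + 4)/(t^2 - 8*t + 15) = (t^2 - 17*t/2 + 4)/(t^2 - 8*t + 15)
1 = 1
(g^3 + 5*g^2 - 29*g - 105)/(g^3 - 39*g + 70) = (g + 3)/(g - 2)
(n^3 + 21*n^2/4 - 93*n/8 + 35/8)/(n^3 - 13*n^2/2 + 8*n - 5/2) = (4*n^2 + 23*n - 35)/(4*(n^2 - 6*n + 5))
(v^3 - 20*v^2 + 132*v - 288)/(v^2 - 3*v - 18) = (v^2 - 14*v + 48)/(v + 3)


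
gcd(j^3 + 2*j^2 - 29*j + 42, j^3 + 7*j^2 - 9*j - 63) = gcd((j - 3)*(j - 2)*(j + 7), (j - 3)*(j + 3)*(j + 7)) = j^2 + 4*j - 21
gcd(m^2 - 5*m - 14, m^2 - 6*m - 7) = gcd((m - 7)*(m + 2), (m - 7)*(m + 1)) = m - 7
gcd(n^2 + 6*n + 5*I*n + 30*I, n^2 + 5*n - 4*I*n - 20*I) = 1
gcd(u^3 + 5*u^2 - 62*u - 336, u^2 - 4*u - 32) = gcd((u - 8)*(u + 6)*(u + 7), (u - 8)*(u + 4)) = u - 8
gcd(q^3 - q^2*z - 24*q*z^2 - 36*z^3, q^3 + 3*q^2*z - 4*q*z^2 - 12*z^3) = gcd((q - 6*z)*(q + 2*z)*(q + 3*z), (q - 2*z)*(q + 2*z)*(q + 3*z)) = q^2 + 5*q*z + 6*z^2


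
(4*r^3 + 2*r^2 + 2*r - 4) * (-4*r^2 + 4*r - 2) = -16*r^5 + 8*r^4 - 8*r^3 + 20*r^2 - 20*r + 8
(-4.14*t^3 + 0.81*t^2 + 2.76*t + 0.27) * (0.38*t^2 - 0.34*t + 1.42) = -1.5732*t^5 + 1.7154*t^4 - 5.1054*t^3 + 0.3144*t^2 + 3.8274*t + 0.3834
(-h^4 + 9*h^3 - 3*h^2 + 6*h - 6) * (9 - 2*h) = 2*h^5 - 27*h^4 + 87*h^3 - 39*h^2 + 66*h - 54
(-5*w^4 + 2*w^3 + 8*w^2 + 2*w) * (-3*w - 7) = 15*w^5 + 29*w^4 - 38*w^3 - 62*w^2 - 14*w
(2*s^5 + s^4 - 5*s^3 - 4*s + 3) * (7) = 14*s^5 + 7*s^4 - 35*s^3 - 28*s + 21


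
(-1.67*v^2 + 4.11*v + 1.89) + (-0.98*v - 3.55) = -1.67*v^2 + 3.13*v - 1.66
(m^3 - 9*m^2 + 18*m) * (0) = 0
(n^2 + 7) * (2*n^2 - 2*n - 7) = 2*n^4 - 2*n^3 + 7*n^2 - 14*n - 49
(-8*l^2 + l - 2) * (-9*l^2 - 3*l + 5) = 72*l^4 + 15*l^3 - 25*l^2 + 11*l - 10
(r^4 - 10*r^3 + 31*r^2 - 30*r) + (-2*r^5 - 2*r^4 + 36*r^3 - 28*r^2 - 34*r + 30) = -2*r^5 - r^4 + 26*r^3 + 3*r^2 - 64*r + 30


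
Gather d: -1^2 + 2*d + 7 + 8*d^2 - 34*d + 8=8*d^2 - 32*d + 14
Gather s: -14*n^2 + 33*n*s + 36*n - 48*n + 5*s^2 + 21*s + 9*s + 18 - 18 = -14*n^2 - 12*n + 5*s^2 + s*(33*n + 30)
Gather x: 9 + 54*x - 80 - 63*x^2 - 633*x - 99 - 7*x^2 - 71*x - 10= -70*x^2 - 650*x - 180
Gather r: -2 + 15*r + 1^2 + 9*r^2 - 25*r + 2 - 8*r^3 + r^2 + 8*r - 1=-8*r^3 + 10*r^2 - 2*r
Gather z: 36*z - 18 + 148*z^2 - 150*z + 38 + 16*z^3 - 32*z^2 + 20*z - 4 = 16*z^3 + 116*z^2 - 94*z + 16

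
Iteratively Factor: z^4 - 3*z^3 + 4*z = (z + 1)*(z^3 - 4*z^2 + 4*z) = z*(z + 1)*(z^2 - 4*z + 4) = z*(z - 2)*(z + 1)*(z - 2)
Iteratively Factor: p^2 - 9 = (p - 3)*(p + 3)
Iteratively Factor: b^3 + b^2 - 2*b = (b + 2)*(b^2 - b) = (b - 1)*(b + 2)*(b)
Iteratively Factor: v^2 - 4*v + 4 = (v - 2)*(v - 2)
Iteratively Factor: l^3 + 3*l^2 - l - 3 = (l - 1)*(l^2 + 4*l + 3) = (l - 1)*(l + 1)*(l + 3)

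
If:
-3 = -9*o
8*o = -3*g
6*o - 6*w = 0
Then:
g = -8/9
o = 1/3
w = 1/3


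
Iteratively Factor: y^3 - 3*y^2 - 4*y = (y + 1)*(y^2 - 4*y) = (y - 4)*(y + 1)*(y)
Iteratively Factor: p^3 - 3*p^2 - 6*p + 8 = (p - 4)*(p^2 + p - 2) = (p - 4)*(p + 2)*(p - 1)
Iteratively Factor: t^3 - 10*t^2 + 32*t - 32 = (t - 4)*(t^2 - 6*t + 8) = (t - 4)*(t - 2)*(t - 4)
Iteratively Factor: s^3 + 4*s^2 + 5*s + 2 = (s + 1)*(s^2 + 3*s + 2) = (s + 1)*(s + 2)*(s + 1)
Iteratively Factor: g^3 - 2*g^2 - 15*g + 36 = (g + 4)*(g^2 - 6*g + 9) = (g - 3)*(g + 4)*(g - 3)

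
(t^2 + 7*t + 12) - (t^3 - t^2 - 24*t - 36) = -t^3 + 2*t^2 + 31*t + 48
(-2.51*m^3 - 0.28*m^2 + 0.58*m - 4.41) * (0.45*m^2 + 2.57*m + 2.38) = -1.1295*m^5 - 6.5767*m^4 - 6.4324*m^3 - 1.1603*m^2 - 9.9533*m - 10.4958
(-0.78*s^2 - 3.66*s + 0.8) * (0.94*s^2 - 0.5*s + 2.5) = -0.7332*s^4 - 3.0504*s^3 + 0.632*s^2 - 9.55*s + 2.0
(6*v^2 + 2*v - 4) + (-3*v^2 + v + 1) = 3*v^2 + 3*v - 3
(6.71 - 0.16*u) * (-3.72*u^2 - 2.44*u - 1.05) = 0.5952*u^3 - 24.5708*u^2 - 16.2044*u - 7.0455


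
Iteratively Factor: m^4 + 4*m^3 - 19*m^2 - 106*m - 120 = (m - 5)*(m^3 + 9*m^2 + 26*m + 24) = (m - 5)*(m + 3)*(m^2 + 6*m + 8) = (m - 5)*(m + 2)*(m + 3)*(m + 4)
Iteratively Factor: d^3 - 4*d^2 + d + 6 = (d - 3)*(d^2 - d - 2) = (d - 3)*(d + 1)*(d - 2)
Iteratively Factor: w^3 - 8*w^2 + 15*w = (w - 3)*(w^2 - 5*w) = w*(w - 3)*(w - 5)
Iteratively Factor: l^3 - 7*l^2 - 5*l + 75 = (l - 5)*(l^2 - 2*l - 15) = (l - 5)^2*(l + 3)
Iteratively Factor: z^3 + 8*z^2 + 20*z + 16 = (z + 2)*(z^2 + 6*z + 8) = (z + 2)^2*(z + 4)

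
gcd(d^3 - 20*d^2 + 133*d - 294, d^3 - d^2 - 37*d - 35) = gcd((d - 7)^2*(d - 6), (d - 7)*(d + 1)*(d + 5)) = d - 7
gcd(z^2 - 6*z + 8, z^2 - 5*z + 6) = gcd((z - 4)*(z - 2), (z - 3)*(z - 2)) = z - 2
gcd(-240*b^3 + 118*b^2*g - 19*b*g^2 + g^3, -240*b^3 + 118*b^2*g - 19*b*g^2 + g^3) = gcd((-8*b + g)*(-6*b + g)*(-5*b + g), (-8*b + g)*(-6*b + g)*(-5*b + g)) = 240*b^3 - 118*b^2*g + 19*b*g^2 - g^3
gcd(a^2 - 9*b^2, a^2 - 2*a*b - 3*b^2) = a - 3*b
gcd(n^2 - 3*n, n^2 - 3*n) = n^2 - 3*n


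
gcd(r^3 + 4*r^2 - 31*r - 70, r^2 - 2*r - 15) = r - 5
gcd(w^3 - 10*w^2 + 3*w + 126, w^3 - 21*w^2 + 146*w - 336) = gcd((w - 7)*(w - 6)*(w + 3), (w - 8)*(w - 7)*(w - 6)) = w^2 - 13*w + 42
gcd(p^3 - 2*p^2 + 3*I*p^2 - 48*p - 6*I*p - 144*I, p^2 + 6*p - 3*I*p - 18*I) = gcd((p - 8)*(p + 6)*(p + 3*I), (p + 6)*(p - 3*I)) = p + 6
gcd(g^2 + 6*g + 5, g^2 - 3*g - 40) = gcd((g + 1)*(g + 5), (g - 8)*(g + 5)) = g + 5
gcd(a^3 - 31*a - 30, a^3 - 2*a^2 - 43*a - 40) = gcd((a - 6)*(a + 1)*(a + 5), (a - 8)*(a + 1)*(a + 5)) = a^2 + 6*a + 5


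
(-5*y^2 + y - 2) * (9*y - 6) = -45*y^3 + 39*y^2 - 24*y + 12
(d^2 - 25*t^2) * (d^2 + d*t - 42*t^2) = d^4 + d^3*t - 67*d^2*t^2 - 25*d*t^3 + 1050*t^4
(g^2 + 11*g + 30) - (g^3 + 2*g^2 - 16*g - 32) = -g^3 - g^2 + 27*g + 62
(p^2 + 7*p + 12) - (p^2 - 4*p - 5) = 11*p + 17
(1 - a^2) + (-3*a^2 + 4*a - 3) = -4*a^2 + 4*a - 2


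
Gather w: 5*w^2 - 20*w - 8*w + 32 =5*w^2 - 28*w + 32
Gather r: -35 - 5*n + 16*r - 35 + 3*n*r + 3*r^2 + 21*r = -5*n + 3*r^2 + r*(3*n + 37) - 70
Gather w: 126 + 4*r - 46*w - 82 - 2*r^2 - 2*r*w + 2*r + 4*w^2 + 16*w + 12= -2*r^2 + 6*r + 4*w^2 + w*(-2*r - 30) + 56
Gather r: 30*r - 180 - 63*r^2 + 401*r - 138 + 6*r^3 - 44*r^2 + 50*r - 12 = 6*r^3 - 107*r^2 + 481*r - 330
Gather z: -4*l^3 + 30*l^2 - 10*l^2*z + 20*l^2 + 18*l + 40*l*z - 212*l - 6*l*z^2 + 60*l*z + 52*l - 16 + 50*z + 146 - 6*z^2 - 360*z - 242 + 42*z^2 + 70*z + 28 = -4*l^3 + 50*l^2 - 142*l + z^2*(36 - 6*l) + z*(-10*l^2 + 100*l - 240) - 84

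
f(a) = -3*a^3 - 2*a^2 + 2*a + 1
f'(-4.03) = -128.05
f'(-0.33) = 2.34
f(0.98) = -1.78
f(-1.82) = 8.82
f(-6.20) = 626.70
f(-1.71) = 6.73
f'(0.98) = -10.56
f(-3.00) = 58.00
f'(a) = -9*a^2 - 4*a + 2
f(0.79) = -0.15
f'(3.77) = -141.00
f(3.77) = -180.63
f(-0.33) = 0.23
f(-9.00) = 2008.00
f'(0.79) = -6.78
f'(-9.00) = -691.00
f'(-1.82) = -20.53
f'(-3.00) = -67.00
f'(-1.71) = -17.48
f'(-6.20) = -319.16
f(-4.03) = 156.81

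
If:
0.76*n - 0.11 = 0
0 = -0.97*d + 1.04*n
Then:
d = 0.16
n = 0.14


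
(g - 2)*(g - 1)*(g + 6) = g^3 + 3*g^2 - 16*g + 12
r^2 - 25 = (r - 5)*(r + 5)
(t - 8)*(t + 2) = t^2 - 6*t - 16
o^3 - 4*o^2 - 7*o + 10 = (o - 5)*(o - 1)*(o + 2)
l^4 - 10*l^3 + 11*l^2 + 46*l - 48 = (l - 8)*(l - 3)*(l - 1)*(l + 2)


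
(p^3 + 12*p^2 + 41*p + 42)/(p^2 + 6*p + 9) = (p^2 + 9*p + 14)/(p + 3)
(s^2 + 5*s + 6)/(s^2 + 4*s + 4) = (s + 3)/(s + 2)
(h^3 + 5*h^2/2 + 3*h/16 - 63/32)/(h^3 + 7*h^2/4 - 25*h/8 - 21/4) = (16*h^2 + 16*h - 21)/(4*(4*h^2 + h - 14))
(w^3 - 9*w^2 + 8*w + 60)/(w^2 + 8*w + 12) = (w^2 - 11*w + 30)/(w + 6)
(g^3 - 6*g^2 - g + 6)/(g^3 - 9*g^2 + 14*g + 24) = (g - 1)/(g - 4)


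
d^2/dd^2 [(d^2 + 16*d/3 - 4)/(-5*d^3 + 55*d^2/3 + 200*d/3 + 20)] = 2*(-27*d^6 - 432*d^5 + 1152*d^4 - 6460*d^3 - 2232*d^2 + 23472*d + 24864)/(5*(27*d^9 - 297*d^8 + 9*d^7 + 6265*d^6 + 2256*d^5 - 48516*d^4 - 94384*d^3 - 62352*d^2 - 17280*d - 1728))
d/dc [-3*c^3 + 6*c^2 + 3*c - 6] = -9*c^2 + 12*c + 3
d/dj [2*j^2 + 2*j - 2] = 4*j + 2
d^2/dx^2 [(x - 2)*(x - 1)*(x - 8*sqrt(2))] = 6*x - 16*sqrt(2) - 6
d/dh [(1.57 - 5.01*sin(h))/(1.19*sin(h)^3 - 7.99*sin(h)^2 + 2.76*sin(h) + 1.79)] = (11.9238*sin(h)^3 - 45.6348*sin(h)^2 + 25.0886*sin(h) - 13.3011)*cos(h)/(1.4161*sin(h)^6 - 19.0162*sin(h)^5 + 70.4089*sin(h)^4 - 39.8446*sin(h)^3 - 20.9866*sin(h)^2 + 9.8808*sin(h) + 3.2041)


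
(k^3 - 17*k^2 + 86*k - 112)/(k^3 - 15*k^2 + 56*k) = (k - 2)/k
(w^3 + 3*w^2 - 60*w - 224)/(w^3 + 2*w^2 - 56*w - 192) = (w + 7)/(w + 6)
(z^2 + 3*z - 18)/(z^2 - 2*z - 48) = (z - 3)/(z - 8)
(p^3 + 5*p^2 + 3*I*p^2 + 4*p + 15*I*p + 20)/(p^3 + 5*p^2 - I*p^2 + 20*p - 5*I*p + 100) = (p - I)/(p - 5*I)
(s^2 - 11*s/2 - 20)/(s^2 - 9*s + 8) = (s + 5/2)/(s - 1)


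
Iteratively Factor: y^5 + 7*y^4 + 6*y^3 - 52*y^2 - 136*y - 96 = (y + 2)*(y^4 + 5*y^3 - 4*y^2 - 44*y - 48) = (y - 3)*(y + 2)*(y^3 + 8*y^2 + 20*y + 16) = (y - 3)*(y + 2)^2*(y^2 + 6*y + 8) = (y - 3)*(y + 2)^3*(y + 4)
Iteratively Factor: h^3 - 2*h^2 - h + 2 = (h - 1)*(h^2 - h - 2) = (h - 1)*(h + 1)*(h - 2)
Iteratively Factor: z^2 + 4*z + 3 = (z + 3)*(z + 1)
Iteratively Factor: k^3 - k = (k + 1)*(k^2 - k) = k*(k + 1)*(k - 1)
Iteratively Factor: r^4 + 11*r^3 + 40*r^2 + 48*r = (r + 3)*(r^3 + 8*r^2 + 16*r) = (r + 3)*(r + 4)*(r^2 + 4*r) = (r + 3)*(r + 4)^2*(r)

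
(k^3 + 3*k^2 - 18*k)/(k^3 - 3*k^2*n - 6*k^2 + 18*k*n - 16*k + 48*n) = k*(k^2 + 3*k - 18)/(k^3 - 3*k^2*n - 6*k^2 + 18*k*n - 16*k + 48*n)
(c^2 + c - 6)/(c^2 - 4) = (c + 3)/(c + 2)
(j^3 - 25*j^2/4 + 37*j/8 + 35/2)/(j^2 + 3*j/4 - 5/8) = (2*j^2 - 15*j + 28)/(2*j - 1)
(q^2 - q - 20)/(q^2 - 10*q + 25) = (q + 4)/(q - 5)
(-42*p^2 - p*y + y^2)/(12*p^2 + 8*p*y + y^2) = (-7*p + y)/(2*p + y)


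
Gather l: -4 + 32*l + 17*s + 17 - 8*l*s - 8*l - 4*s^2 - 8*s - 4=l*(24 - 8*s) - 4*s^2 + 9*s + 9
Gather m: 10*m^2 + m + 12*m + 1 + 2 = 10*m^2 + 13*m + 3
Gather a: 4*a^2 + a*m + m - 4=4*a^2 + a*m + m - 4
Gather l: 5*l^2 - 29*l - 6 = 5*l^2 - 29*l - 6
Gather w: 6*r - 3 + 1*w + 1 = 6*r + w - 2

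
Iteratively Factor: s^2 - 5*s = (s)*(s - 5)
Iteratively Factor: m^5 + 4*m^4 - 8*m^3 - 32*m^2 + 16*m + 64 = (m + 2)*(m^4 + 2*m^3 - 12*m^2 - 8*m + 32) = (m + 2)*(m + 4)*(m^3 - 2*m^2 - 4*m + 8) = (m - 2)*(m + 2)*(m + 4)*(m^2 - 4) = (m - 2)^2*(m + 2)*(m + 4)*(m + 2)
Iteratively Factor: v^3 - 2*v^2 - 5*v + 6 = (v - 3)*(v^2 + v - 2) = (v - 3)*(v + 2)*(v - 1)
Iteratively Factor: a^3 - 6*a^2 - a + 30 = (a - 5)*(a^2 - a - 6) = (a - 5)*(a - 3)*(a + 2)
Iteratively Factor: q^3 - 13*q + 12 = (q + 4)*(q^2 - 4*q + 3) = (q - 3)*(q + 4)*(q - 1)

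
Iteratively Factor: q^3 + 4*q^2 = (q)*(q^2 + 4*q) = q^2*(q + 4)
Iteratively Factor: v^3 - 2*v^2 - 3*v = (v - 3)*(v^2 + v) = (v - 3)*(v + 1)*(v)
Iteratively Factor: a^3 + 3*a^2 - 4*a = (a)*(a^2 + 3*a - 4) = a*(a - 1)*(a + 4)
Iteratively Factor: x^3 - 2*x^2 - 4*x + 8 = (x + 2)*(x^2 - 4*x + 4) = (x - 2)*(x + 2)*(x - 2)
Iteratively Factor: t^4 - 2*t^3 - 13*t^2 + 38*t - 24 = (t - 2)*(t^3 - 13*t + 12) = (t - 3)*(t - 2)*(t^2 + 3*t - 4) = (t - 3)*(t - 2)*(t - 1)*(t + 4)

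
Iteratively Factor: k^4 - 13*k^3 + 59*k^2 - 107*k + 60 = (k - 5)*(k^3 - 8*k^2 + 19*k - 12) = (k - 5)*(k - 4)*(k^2 - 4*k + 3) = (k - 5)*(k - 4)*(k - 1)*(k - 3)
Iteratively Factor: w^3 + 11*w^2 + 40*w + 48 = (w + 3)*(w^2 + 8*w + 16) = (w + 3)*(w + 4)*(w + 4)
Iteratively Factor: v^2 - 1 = (v - 1)*(v + 1)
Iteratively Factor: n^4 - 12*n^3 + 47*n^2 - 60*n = (n - 4)*(n^3 - 8*n^2 + 15*n) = (n - 4)*(n - 3)*(n^2 - 5*n) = (n - 5)*(n - 4)*(n - 3)*(n)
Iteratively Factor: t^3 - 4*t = (t + 2)*(t^2 - 2*t) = t*(t + 2)*(t - 2)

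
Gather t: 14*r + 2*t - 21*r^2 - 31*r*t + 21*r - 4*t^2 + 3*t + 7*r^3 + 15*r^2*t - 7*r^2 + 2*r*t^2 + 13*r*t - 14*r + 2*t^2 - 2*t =7*r^3 - 28*r^2 + 21*r + t^2*(2*r - 2) + t*(15*r^2 - 18*r + 3)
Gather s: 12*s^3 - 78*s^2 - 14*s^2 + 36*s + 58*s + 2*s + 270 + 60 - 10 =12*s^3 - 92*s^2 + 96*s + 320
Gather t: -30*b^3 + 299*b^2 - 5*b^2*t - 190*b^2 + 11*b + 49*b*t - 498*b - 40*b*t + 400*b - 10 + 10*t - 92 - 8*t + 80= -30*b^3 + 109*b^2 - 87*b + t*(-5*b^2 + 9*b + 2) - 22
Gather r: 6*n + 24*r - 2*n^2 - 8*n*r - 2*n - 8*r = -2*n^2 + 4*n + r*(16 - 8*n)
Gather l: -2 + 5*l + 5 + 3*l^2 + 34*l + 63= 3*l^2 + 39*l + 66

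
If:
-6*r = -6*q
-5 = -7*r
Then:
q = 5/7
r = 5/7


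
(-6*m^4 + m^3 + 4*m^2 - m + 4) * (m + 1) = -6*m^5 - 5*m^4 + 5*m^3 + 3*m^2 + 3*m + 4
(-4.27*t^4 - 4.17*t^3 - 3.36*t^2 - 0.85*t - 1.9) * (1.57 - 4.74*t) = 20.2398*t^5 + 13.0619*t^4 + 9.3795*t^3 - 1.2462*t^2 + 7.6715*t - 2.983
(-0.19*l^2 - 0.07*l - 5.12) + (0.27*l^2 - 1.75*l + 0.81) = 0.08*l^2 - 1.82*l - 4.31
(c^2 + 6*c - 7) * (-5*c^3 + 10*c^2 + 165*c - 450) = -5*c^5 - 20*c^4 + 260*c^3 + 470*c^2 - 3855*c + 3150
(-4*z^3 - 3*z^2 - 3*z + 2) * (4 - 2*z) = 8*z^4 - 10*z^3 - 6*z^2 - 16*z + 8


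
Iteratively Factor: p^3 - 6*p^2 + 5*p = (p - 1)*(p^2 - 5*p) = p*(p - 1)*(p - 5)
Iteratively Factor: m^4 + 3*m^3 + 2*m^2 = (m)*(m^3 + 3*m^2 + 2*m) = m*(m + 1)*(m^2 + 2*m) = m*(m + 1)*(m + 2)*(m)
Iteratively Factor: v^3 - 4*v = (v)*(v^2 - 4) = v*(v + 2)*(v - 2)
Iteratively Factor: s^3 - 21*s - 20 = (s + 4)*(s^2 - 4*s - 5) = (s - 5)*(s + 4)*(s + 1)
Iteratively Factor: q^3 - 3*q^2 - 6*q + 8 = (q - 1)*(q^2 - 2*q - 8) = (q - 1)*(q + 2)*(q - 4)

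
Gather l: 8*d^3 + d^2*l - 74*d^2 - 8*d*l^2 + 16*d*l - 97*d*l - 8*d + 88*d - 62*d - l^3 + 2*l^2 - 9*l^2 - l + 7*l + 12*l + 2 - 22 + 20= 8*d^3 - 74*d^2 + 18*d - l^3 + l^2*(-8*d - 7) + l*(d^2 - 81*d + 18)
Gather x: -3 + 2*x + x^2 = x^2 + 2*x - 3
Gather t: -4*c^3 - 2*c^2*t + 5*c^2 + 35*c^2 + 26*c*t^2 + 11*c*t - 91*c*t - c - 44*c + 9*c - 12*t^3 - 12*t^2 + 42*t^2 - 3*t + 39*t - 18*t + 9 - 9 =-4*c^3 + 40*c^2 - 36*c - 12*t^3 + t^2*(26*c + 30) + t*(-2*c^2 - 80*c + 18)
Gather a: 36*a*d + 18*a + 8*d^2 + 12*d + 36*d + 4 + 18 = a*(36*d + 18) + 8*d^2 + 48*d + 22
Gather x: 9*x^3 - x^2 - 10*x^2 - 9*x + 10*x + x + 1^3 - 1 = 9*x^3 - 11*x^2 + 2*x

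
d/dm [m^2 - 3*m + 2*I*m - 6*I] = 2*m - 3 + 2*I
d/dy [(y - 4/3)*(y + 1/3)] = 2*y - 1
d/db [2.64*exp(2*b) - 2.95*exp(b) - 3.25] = (5.28*exp(b) - 2.95)*exp(b)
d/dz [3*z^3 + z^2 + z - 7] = 9*z^2 + 2*z + 1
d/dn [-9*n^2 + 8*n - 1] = 8 - 18*n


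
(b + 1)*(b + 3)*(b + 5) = b^3 + 9*b^2 + 23*b + 15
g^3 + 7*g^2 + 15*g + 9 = (g + 1)*(g + 3)^2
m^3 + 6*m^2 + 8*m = m*(m + 2)*(m + 4)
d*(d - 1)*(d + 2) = d^3 + d^2 - 2*d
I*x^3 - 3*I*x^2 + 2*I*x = x*(x - 2)*(I*x - I)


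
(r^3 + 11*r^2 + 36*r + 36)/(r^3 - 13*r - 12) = (r^2 + 8*r + 12)/(r^2 - 3*r - 4)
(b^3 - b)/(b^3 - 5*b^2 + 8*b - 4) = b*(b + 1)/(b^2 - 4*b + 4)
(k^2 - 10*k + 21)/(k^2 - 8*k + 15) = (k - 7)/(k - 5)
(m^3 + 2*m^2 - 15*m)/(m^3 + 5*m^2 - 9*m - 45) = m/(m + 3)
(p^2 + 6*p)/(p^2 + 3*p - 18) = p/(p - 3)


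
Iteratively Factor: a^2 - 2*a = (a - 2)*(a)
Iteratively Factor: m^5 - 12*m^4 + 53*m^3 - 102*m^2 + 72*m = (m - 2)*(m^4 - 10*m^3 + 33*m^2 - 36*m) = m*(m - 2)*(m^3 - 10*m^2 + 33*m - 36) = m*(m - 3)*(m - 2)*(m^2 - 7*m + 12) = m*(m - 3)^2*(m - 2)*(m - 4)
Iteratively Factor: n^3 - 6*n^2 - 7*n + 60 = (n - 4)*(n^2 - 2*n - 15) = (n - 5)*(n - 4)*(n + 3)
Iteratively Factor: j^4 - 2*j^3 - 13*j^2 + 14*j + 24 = (j - 2)*(j^3 - 13*j - 12) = (j - 2)*(j + 3)*(j^2 - 3*j - 4) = (j - 4)*(j - 2)*(j + 3)*(j + 1)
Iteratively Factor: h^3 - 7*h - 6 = (h + 2)*(h^2 - 2*h - 3) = (h + 1)*(h + 2)*(h - 3)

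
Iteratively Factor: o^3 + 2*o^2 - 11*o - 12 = (o + 4)*(o^2 - 2*o - 3) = (o + 1)*(o + 4)*(o - 3)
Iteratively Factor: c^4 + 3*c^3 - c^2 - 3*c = (c + 3)*(c^3 - c) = (c + 1)*(c + 3)*(c^2 - c) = (c - 1)*(c + 1)*(c + 3)*(c)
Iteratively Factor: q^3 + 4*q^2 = (q + 4)*(q^2) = q*(q + 4)*(q)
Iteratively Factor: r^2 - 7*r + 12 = (r - 4)*(r - 3)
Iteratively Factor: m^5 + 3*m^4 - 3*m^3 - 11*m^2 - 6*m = (m + 1)*(m^4 + 2*m^3 - 5*m^2 - 6*m) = (m + 1)^2*(m^3 + m^2 - 6*m) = (m + 1)^2*(m + 3)*(m^2 - 2*m) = m*(m + 1)^2*(m + 3)*(m - 2)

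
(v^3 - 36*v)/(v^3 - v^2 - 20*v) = (36 - v^2)/(-v^2 + v + 20)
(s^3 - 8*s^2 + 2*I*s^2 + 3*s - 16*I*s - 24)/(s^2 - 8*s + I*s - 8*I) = (s^2 + 2*I*s + 3)/(s + I)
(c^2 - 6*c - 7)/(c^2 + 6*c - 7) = (c^2 - 6*c - 7)/(c^2 + 6*c - 7)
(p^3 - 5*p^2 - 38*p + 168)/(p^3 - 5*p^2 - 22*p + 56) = (p^2 + 2*p - 24)/(p^2 + 2*p - 8)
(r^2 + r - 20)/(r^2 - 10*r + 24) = (r + 5)/(r - 6)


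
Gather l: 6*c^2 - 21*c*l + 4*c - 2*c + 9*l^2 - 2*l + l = 6*c^2 + 2*c + 9*l^2 + l*(-21*c - 1)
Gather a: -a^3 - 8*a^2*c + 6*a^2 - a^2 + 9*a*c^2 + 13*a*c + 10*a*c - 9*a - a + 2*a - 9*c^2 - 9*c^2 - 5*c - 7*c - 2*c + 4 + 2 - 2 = -a^3 + a^2*(5 - 8*c) + a*(9*c^2 + 23*c - 8) - 18*c^2 - 14*c + 4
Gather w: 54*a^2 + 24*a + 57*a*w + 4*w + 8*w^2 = 54*a^2 + 24*a + 8*w^2 + w*(57*a + 4)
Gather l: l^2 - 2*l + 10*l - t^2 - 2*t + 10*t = l^2 + 8*l - t^2 + 8*t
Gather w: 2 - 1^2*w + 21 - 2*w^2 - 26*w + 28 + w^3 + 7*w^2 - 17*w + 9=w^3 + 5*w^2 - 44*w + 60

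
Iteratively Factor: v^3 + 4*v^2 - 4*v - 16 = (v - 2)*(v^2 + 6*v + 8) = (v - 2)*(v + 4)*(v + 2)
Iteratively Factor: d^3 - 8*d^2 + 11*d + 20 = (d + 1)*(d^2 - 9*d + 20) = (d - 4)*(d + 1)*(d - 5)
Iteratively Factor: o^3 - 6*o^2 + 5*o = (o - 5)*(o^2 - o) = o*(o - 5)*(o - 1)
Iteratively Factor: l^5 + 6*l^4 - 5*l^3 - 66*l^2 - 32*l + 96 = (l - 3)*(l^4 + 9*l^3 + 22*l^2 - 32) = (l - 3)*(l + 2)*(l^3 + 7*l^2 + 8*l - 16) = (l - 3)*(l + 2)*(l + 4)*(l^2 + 3*l - 4) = (l - 3)*(l + 2)*(l + 4)^2*(l - 1)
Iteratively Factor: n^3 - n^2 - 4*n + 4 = (n + 2)*(n^2 - 3*n + 2) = (n - 2)*(n + 2)*(n - 1)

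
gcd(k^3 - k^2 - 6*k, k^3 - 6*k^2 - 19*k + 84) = k - 3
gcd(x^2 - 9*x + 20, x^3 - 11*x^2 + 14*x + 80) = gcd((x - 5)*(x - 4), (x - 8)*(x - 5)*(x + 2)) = x - 5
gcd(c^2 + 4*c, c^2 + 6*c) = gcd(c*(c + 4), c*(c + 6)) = c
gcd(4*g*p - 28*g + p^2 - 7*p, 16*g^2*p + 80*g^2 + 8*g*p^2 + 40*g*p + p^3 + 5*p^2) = 4*g + p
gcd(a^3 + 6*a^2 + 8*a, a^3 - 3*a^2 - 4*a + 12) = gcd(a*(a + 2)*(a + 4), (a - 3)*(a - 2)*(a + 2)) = a + 2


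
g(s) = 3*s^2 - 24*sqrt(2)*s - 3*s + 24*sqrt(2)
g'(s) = 6*s - 24*sqrt(2) - 3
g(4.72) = -73.59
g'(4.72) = -8.62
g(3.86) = -63.95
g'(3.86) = -13.78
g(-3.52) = 201.15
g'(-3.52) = -58.06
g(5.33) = -77.73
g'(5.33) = -4.96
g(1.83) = -23.61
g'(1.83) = -25.96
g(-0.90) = 69.62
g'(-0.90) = -42.34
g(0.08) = 31.01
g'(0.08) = -36.46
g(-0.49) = 52.76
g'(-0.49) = -39.88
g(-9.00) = 609.41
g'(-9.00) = -90.94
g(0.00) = 33.94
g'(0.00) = -36.94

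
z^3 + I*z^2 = z^2*(z + I)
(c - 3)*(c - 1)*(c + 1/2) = c^3 - 7*c^2/2 + c + 3/2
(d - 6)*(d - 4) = d^2 - 10*d + 24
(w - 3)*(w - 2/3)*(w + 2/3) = w^3 - 3*w^2 - 4*w/9 + 4/3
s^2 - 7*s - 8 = (s - 8)*(s + 1)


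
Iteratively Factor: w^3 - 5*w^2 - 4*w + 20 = (w - 2)*(w^2 - 3*w - 10) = (w - 5)*(w - 2)*(w + 2)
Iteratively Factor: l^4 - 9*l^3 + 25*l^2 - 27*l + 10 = (l - 5)*(l^3 - 4*l^2 + 5*l - 2) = (l - 5)*(l - 1)*(l^2 - 3*l + 2) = (l - 5)*(l - 2)*(l - 1)*(l - 1)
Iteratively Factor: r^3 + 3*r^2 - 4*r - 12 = (r + 2)*(r^2 + r - 6) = (r - 2)*(r + 2)*(r + 3)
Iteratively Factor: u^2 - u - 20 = (u + 4)*(u - 5)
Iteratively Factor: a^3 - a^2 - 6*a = (a - 3)*(a^2 + 2*a) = a*(a - 3)*(a + 2)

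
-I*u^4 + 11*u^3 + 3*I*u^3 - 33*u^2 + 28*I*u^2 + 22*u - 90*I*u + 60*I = (u - 2)*(u + 5*I)*(u + 6*I)*(-I*u + I)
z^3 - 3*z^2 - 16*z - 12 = (z - 6)*(z + 1)*(z + 2)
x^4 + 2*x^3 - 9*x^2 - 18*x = x*(x - 3)*(x + 2)*(x + 3)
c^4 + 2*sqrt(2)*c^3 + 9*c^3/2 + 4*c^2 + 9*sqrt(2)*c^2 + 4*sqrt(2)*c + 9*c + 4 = (c + 1/2)*(c + 4)*(c + sqrt(2))^2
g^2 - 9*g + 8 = (g - 8)*(g - 1)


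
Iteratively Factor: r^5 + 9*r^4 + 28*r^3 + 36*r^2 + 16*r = (r + 1)*(r^4 + 8*r^3 + 20*r^2 + 16*r) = r*(r + 1)*(r^3 + 8*r^2 + 20*r + 16) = r*(r + 1)*(r + 2)*(r^2 + 6*r + 8) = r*(r + 1)*(r + 2)^2*(r + 4)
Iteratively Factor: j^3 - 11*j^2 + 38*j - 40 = (j - 4)*(j^2 - 7*j + 10) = (j - 5)*(j - 4)*(j - 2)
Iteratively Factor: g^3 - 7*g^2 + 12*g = (g - 3)*(g^2 - 4*g) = g*(g - 3)*(g - 4)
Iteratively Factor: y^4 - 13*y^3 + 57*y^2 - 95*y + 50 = (y - 5)*(y^3 - 8*y^2 + 17*y - 10) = (y - 5)*(y - 1)*(y^2 - 7*y + 10) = (y - 5)^2*(y - 1)*(y - 2)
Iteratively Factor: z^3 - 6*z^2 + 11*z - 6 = (z - 1)*(z^2 - 5*z + 6) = (z - 2)*(z - 1)*(z - 3)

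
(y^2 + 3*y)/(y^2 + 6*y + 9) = y/(y + 3)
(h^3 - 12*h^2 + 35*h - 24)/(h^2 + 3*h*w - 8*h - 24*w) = (h^2 - 4*h + 3)/(h + 3*w)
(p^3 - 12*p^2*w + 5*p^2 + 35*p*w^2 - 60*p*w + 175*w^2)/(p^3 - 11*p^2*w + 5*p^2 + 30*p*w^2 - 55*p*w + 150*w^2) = (p - 7*w)/(p - 6*w)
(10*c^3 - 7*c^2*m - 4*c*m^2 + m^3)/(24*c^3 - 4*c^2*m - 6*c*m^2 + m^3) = (5*c^2 - 6*c*m + m^2)/(12*c^2 - 8*c*m + m^2)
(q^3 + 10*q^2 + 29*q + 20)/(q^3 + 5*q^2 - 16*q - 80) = (q + 1)/(q - 4)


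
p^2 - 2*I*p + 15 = (p - 5*I)*(p + 3*I)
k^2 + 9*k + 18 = (k + 3)*(k + 6)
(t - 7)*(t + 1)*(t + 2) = t^3 - 4*t^2 - 19*t - 14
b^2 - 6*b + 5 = (b - 5)*(b - 1)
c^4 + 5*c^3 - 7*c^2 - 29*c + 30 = (c - 2)*(c - 1)*(c + 3)*(c + 5)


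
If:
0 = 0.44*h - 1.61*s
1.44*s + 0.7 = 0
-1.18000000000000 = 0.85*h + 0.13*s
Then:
No Solution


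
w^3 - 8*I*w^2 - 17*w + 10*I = (w - 5*I)*(w - 2*I)*(w - I)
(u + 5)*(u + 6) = u^2 + 11*u + 30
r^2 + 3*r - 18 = (r - 3)*(r + 6)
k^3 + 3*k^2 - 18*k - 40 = (k - 4)*(k + 2)*(k + 5)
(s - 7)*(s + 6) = s^2 - s - 42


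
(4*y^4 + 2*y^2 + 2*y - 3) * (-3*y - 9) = -12*y^5 - 36*y^4 - 6*y^3 - 24*y^2 - 9*y + 27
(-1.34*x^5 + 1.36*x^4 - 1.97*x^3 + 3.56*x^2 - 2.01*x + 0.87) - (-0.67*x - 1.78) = -1.34*x^5 + 1.36*x^4 - 1.97*x^3 + 3.56*x^2 - 1.34*x + 2.65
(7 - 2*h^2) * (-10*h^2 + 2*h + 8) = 20*h^4 - 4*h^3 - 86*h^2 + 14*h + 56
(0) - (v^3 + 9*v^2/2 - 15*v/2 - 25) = -v^3 - 9*v^2/2 + 15*v/2 + 25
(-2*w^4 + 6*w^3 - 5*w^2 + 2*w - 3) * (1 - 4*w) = 8*w^5 - 26*w^4 + 26*w^3 - 13*w^2 + 14*w - 3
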